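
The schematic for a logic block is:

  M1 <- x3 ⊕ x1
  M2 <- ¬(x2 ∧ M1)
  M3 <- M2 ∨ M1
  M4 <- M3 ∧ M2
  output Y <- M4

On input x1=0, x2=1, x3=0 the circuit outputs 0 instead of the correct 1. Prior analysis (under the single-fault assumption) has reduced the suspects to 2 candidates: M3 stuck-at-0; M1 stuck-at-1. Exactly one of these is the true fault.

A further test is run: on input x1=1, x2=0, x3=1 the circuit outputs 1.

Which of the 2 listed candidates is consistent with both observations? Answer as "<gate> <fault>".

Evaluate each candidate on input x1=1, x2=0, x3=1:
  M3 stuck-at-0: M1=0, M2=1, M3=0 [stuck-at-0], M4=0 → 0 — eliminated
  M1 stuck-at-1: M1=1 [stuck-at-1], M2=1, M3=1, M4=1 → 1 — matches
Only M1 stuck-at-1 reproduces the observed 1.

M1 stuck-at-1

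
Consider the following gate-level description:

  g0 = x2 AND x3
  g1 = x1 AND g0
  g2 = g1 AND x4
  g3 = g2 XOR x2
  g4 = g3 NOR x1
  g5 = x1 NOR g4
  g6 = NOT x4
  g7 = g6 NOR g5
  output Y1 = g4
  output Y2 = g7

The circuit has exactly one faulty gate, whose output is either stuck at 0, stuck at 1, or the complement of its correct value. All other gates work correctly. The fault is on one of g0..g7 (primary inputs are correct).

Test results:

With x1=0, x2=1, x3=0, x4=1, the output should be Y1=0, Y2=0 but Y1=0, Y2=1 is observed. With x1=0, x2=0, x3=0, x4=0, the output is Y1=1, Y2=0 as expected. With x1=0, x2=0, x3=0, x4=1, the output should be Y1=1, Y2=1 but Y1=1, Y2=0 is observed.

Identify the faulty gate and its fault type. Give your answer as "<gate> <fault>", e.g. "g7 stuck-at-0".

Fault-free values for test 1 (x1=0, x2=1, x3=0, x4=1): g0=0, g1=0, g2=0, g3=1, g4=0, g5=1, g6=0, g7=0, giving Y1=0, Y2=0. Observed Y1=0, Y2=1.
Test 1: faults giving observed Y1=0, Y2=1 are {g5 stuck-at-0, g5 inverted output, g7 stuck-at-1, g7 inverted output}.
Test 2 (x1=0, x2=0, x3=0, x4=0): fault-free g0=0, g1=0, g2=0, g3=0, g4=1, g5=0, g6=1, g7=0 → Y1=1, Y2=0; observed Y1=1, Y2=0. Eliminates g7 stuck-at-1, g7 inverted output.
Test 3 (x1=0, x2=0, x3=0, x4=1): fault-free g0=0, g1=0, g2=0, g3=0, g4=1, g5=0, g6=0, g7=1 → Y1=1, Y2=1; observed Y1=1, Y2=0. Eliminates g5 stuck-at-0.
Only g5 inverted output is consistent with every test.

g5 inverted output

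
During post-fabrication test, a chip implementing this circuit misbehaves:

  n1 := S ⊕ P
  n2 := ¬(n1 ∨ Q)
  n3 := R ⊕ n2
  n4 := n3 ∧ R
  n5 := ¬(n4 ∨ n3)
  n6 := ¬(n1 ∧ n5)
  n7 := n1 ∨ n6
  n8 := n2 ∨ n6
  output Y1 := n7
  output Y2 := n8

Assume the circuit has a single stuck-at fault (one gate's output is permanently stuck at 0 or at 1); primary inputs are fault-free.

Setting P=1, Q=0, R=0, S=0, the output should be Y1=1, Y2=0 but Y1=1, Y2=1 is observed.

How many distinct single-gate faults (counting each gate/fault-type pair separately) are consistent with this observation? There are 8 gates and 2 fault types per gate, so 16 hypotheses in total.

7

Fault-free: n1=1, n2=0, n3=0, n4=0, n5=1, n6=0, n7=1, n8=0 → Y1=1, Y2=0. Observed Y1=1, Y2=1.
  n1: stuck-at-0 ✓; others ✗
  n2: stuck-at-1 ✓; others ✗
  n3: stuck-at-1 ✓; others ✗
  n4: stuck-at-1 ✓; others ✗
  n5: stuck-at-0 ✓; others ✗
  n6: stuck-at-1 ✓; others ✗
  n7: none of the 2 fault types match ✗
  n8: stuck-at-1 ✓; others ✗
Consistent faults: {n1 stuck-at-0, n2 stuck-at-1, n3 stuck-at-1, n4 stuck-at-1, n5 stuck-at-0, n6 stuck-at-1, n8 stuck-at-1} — 7 in all.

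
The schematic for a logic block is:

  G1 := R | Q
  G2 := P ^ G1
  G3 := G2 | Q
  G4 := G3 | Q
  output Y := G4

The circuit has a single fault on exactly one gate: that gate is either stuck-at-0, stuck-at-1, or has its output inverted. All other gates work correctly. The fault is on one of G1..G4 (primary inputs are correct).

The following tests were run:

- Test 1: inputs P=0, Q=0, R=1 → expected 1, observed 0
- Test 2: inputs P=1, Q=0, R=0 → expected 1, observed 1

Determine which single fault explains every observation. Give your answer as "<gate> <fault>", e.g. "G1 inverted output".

Fault-free values for test 1 (P=0, Q=0, R=1): G1=1, G2=1, G3=1, G4=1, giving Y=1. Observed 0.
Test 1: faults giving observed 0 are {G1 stuck-at-0, G1 inverted output, G2 stuck-at-0, G2 inverted output, G3 stuck-at-0, G3 inverted output, G4 stuck-at-0, G4 inverted output}.
Test 2 (P=1, Q=0, R=0): fault-free G1=0, G2=1, G3=1, G4=1 → 1; observed 1. Eliminates G1 inverted output, G2 stuck-at-0, G2 inverted output, G3 stuck-at-0, G3 inverted output, G4 stuck-at-0, G4 inverted output.
Only G1 stuck-at-0 is consistent with every test.

G1 stuck-at-0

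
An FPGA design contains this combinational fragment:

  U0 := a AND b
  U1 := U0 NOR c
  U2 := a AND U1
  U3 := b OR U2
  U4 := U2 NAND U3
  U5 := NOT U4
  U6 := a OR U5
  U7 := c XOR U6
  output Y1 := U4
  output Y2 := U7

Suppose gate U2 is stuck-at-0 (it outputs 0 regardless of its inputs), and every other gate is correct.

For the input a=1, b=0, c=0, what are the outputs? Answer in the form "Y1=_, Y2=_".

Propagate with U2 forced: U0=0, U1=1, U2=0 [stuck-at-0], U3=0, U4=1, U5=0, U6=1, U7=1.
So the outputs are Y1=1, Y2=1. (Without the fault they would be Y1=0, Y2=1.)

Y1=1, Y2=1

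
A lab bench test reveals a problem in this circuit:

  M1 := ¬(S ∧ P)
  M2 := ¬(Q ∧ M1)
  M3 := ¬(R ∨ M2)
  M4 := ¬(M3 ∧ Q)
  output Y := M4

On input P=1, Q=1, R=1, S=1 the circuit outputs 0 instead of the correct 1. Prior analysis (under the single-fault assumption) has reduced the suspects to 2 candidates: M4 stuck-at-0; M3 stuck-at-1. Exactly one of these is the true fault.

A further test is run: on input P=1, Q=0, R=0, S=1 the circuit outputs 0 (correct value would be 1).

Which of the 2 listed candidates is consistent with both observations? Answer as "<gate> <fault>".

M4 stuck-at-0

Evaluate each candidate on input P=1, Q=0, R=0, S=1:
  M4 stuck-at-0: M1=0, M2=1, M3=0, M4=0 [stuck-at-0] → 0 — matches
  M3 stuck-at-1: M1=0, M2=1, M3=1 [stuck-at-1], M4=1 → 1 — eliminated
Only M4 stuck-at-0 reproduces the observed 0.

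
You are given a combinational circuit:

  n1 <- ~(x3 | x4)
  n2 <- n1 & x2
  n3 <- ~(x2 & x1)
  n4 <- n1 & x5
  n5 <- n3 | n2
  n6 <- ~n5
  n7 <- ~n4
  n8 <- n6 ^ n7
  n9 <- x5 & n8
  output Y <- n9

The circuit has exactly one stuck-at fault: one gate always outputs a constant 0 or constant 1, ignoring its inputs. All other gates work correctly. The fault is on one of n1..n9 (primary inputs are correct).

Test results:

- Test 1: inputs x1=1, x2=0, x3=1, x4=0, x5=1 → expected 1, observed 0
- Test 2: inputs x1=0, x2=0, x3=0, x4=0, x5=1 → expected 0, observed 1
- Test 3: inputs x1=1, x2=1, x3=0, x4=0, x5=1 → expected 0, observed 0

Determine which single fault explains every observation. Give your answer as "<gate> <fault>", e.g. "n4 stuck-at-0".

n3 stuck-at-0

Fault-free values for test 1 (x1=1, x2=0, x3=1, x4=0, x5=1): n1=0, n2=0, n3=1, n4=0, n5=1, n6=0, n7=1, n8=1, n9=1, giving Y=1. Observed 0.
Test 1: faults giving observed 0 are {n1 stuck-at-1, n3 stuck-at-0, n4 stuck-at-1, n5 stuck-at-0, n6 stuck-at-1, n7 stuck-at-0, n8 stuck-at-0, n9 stuck-at-0}.
Test 2 (x1=0, x2=0, x3=0, x4=0, x5=1): fault-free n1=1, n2=0, n3=1, n4=1, n5=1, n6=0, n7=0, n8=0, n9=0 → 0; observed 1. Eliminates n1 stuck-at-1, n4 stuck-at-1, n7 stuck-at-0, n8 stuck-at-0, n9 stuck-at-0.
Test 3 (x1=1, x2=1, x3=0, x4=0, x5=1): fault-free n1=1, n2=1, n3=0, n4=1, n5=1, n6=0, n7=0, n8=0, n9=0 → 0; observed 0. Eliminates n5 stuck-at-0, n6 stuck-at-1.
Only n3 stuck-at-0 is consistent with every test.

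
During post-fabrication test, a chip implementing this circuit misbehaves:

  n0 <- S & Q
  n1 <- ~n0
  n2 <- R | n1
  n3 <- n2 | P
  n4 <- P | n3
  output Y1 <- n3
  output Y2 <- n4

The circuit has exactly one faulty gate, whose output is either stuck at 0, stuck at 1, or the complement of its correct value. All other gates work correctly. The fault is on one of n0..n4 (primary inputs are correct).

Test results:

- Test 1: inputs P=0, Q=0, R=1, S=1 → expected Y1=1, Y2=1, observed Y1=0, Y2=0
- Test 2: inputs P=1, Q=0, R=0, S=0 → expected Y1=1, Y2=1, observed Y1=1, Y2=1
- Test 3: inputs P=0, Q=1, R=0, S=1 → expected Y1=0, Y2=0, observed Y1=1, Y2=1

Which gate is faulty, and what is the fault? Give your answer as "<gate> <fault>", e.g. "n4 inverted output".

Fault-free values for test 1 (P=0, Q=0, R=1, S=1): n0=0, n1=1, n2=1, n3=1, n4=1, giving Y1=1, Y2=1. Observed Y1=0, Y2=0.
Test 1: faults giving observed Y1=0, Y2=0 are {n2 stuck-at-0, n2 inverted output, n3 stuck-at-0, n3 inverted output}.
Test 2 (P=1, Q=0, R=0, S=0): fault-free n0=0, n1=1, n2=1, n3=1, n4=1 → Y1=1, Y2=1; observed Y1=1, Y2=1. Eliminates n3 stuck-at-0, n3 inverted output.
Test 3 (P=0, Q=1, R=0, S=1): fault-free n0=1, n1=0, n2=0, n3=0, n4=0 → Y1=0, Y2=0; observed Y1=1, Y2=1. Eliminates n2 stuck-at-0.
Only n2 inverted output is consistent with every test.

n2 inverted output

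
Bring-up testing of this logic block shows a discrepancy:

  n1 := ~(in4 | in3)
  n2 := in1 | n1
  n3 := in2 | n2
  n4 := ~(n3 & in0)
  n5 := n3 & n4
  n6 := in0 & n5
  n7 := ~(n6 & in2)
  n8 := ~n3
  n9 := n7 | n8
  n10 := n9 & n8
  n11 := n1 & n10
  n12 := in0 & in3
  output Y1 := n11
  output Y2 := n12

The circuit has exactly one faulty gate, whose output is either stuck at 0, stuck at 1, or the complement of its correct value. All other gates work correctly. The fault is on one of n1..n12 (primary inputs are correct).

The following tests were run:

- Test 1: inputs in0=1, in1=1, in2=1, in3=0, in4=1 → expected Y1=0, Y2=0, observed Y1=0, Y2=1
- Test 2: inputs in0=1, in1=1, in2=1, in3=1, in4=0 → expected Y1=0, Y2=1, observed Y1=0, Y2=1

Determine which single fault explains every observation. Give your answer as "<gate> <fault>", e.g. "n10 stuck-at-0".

n12 stuck-at-1

Fault-free values for test 1 (in0=1, in1=1, in2=1, in3=0, in4=1): n1=0, n2=1, n3=1, n4=0, n5=0, n6=0, n7=1, n8=0, n9=1, n10=0, n11=0, n12=0, giving Y1=0, Y2=0. Observed Y1=0, Y2=1.
Test 1: faults giving observed Y1=0, Y2=1 are {n12 stuck-at-1, n12 inverted output}.
Test 2 (in0=1, in1=1, in2=1, in3=1, in4=0): fault-free n1=0, n2=1, n3=1, n4=0, n5=0, n6=0, n7=1, n8=0, n9=1, n10=0, n11=0, n12=1 → Y1=0, Y2=1; observed Y1=0, Y2=1. Eliminates n12 inverted output.
Only n12 stuck-at-1 is consistent with every test.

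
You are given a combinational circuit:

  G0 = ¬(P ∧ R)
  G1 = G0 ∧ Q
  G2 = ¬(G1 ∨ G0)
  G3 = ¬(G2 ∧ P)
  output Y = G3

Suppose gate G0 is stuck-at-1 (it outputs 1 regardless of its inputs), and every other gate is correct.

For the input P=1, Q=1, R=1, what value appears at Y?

1

Propagate with G0 forced: G0=1 [stuck-at-1], G1=1, G2=0, G3=1.
So Y = 1. (Without the fault it would be 0.)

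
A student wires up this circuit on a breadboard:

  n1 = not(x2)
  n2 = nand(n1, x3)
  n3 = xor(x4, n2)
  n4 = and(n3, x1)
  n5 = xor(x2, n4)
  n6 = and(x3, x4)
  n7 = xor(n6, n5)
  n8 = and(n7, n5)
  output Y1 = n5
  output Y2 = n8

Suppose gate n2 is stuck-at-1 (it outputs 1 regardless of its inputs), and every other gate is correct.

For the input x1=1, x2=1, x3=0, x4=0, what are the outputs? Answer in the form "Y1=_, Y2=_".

Y1=0, Y2=0

Propagate with n2 forced: n1=0, n2=1 [stuck-at-1], n3=1, n4=1, n5=0, n6=0, n7=0, n8=0.
So the outputs are Y1=0, Y2=0. (Same as the fault-free value — the fault is masked on this input.)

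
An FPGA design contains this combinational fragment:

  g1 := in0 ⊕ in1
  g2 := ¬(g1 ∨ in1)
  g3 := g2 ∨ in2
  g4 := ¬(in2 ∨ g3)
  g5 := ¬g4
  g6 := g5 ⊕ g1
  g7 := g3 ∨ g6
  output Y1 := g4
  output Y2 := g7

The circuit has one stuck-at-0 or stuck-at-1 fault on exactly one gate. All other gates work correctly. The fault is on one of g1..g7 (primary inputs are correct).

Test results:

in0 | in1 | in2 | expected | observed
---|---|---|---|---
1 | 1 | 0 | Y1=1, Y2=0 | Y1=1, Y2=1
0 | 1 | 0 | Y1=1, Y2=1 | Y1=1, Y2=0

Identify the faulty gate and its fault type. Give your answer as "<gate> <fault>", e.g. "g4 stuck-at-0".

g5 stuck-at-1

Fault-free values for test 1 (in0=1, in1=1, in2=0): g1=0, g2=0, g3=0, g4=1, g5=0, g6=0, g7=0, giving Y1=1, Y2=0. Observed Y1=1, Y2=1.
Test 1: faults giving observed Y1=1, Y2=1 are {g1 stuck-at-1, g5 stuck-at-1, g6 stuck-at-1, g7 stuck-at-1}.
Test 2 (in0=0, in1=1, in2=0): fault-free g1=1, g2=0, g3=0, g4=1, g5=0, g6=1, g7=1 → Y1=1, Y2=1; observed Y1=1, Y2=0. Eliminates g1 stuck-at-1, g6 stuck-at-1, g7 stuck-at-1.
Only g5 stuck-at-1 is consistent with every test.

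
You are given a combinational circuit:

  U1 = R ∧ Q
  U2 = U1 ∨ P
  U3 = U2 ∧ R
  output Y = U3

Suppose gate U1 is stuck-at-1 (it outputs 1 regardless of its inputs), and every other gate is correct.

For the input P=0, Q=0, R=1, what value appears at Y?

1

Propagate with U1 forced: U1=1 [stuck-at-1], U2=1, U3=1.
So Y = 1. (Without the fault it would be 0.)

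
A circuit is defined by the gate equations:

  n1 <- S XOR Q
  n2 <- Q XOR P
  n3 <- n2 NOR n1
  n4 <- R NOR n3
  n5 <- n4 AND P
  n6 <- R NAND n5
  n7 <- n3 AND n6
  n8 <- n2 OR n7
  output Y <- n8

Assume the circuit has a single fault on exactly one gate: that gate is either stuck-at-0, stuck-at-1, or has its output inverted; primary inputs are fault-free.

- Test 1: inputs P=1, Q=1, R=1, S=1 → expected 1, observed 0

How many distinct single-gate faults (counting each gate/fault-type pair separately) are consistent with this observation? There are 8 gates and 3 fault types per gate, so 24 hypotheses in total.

Fault-free: n1=0, n2=0, n3=1, n4=0, n5=0, n6=1, n7=1, n8=1 → 1. Observed 0.
  n1: stuck-at-1, inverted output ✓; others ✗
  n2: none of the 3 fault types match ✗
  n3: stuck-at-0, inverted output ✓; others ✗
  n4: stuck-at-1, inverted output ✓; others ✗
  n5: stuck-at-1, inverted output ✓; others ✗
  n6: stuck-at-0, inverted output ✓; others ✗
  n7: stuck-at-0, inverted output ✓; others ✗
  n8: stuck-at-0, inverted output ✓; others ✗
Consistent faults: {n1 stuck-at-1, n1 inverted output, n3 stuck-at-0, n3 inverted output, n4 stuck-at-1, n4 inverted output, n5 stuck-at-1, n5 inverted output, n6 stuck-at-0, n6 inverted output, n7 stuck-at-0, n7 inverted output, n8 stuck-at-0, n8 inverted output} — 14 in all.

14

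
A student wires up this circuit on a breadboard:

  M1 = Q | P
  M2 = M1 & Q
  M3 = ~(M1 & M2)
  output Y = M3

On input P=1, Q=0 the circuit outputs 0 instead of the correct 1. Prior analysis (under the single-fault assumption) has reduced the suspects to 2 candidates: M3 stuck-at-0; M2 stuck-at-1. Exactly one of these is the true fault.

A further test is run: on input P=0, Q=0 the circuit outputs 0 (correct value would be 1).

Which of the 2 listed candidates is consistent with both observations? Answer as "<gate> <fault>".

Evaluate each candidate on input P=0, Q=0:
  M3 stuck-at-0: M1=0, M2=0, M3=0 [stuck-at-0] → 0 — matches
  M2 stuck-at-1: M1=0, M2=1 [stuck-at-1], M3=1 → 1 — eliminated
Only M3 stuck-at-0 reproduces the observed 0.

M3 stuck-at-0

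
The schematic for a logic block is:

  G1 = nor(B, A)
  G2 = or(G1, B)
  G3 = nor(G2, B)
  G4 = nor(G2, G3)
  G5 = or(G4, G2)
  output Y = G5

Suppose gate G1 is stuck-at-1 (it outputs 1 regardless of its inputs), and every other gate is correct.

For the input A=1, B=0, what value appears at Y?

Propagate with G1 forced: G1=1 [stuck-at-1], G2=1, G3=0, G4=0, G5=1.
So Y = 1. (Without the fault it would be 0.)

1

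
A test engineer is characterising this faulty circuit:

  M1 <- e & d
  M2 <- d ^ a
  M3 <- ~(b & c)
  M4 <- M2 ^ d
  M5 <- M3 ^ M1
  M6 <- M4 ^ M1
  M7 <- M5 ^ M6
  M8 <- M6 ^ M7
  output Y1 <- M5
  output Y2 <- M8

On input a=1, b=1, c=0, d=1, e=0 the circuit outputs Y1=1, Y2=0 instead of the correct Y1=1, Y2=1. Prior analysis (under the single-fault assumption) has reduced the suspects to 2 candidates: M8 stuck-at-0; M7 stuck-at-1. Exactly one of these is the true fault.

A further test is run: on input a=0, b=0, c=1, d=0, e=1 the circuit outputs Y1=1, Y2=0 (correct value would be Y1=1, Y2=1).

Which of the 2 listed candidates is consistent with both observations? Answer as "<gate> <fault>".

Evaluate each candidate on input a=0, b=0, c=1, d=0, e=1:
  M8 stuck-at-0: M1=0, M2=0, M3=1, M4=0, M5=1, M6=0, M7=1, M8=0 [stuck-at-0] → Y1=1, Y2=0 — matches
  M7 stuck-at-1: M1=0, M2=0, M3=1, M4=0, M5=1, M6=0, M7=1 [stuck-at-1], M8=1 → Y1=1, Y2=1 — eliminated
Only M8 stuck-at-0 reproduces the observed Y1=1, Y2=0.

M8 stuck-at-0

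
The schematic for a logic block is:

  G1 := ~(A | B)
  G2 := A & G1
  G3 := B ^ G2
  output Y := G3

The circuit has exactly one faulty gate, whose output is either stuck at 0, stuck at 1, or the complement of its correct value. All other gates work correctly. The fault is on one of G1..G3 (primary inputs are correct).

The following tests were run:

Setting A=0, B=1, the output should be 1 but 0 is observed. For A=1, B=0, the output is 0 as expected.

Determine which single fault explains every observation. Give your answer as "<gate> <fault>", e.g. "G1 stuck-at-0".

Fault-free values for test 1 (A=0, B=1): G1=0, G2=0, G3=1, giving Y=1. Observed 0.
Test 1: faults giving observed 0 are {G2 stuck-at-1, G2 inverted output, G3 stuck-at-0, G3 inverted output}.
Test 2 (A=1, B=0): fault-free G1=0, G2=0, G3=0 → 0; observed 0. Eliminates G2 stuck-at-1, G2 inverted output, G3 inverted output.
Only G3 stuck-at-0 is consistent with every test.

G3 stuck-at-0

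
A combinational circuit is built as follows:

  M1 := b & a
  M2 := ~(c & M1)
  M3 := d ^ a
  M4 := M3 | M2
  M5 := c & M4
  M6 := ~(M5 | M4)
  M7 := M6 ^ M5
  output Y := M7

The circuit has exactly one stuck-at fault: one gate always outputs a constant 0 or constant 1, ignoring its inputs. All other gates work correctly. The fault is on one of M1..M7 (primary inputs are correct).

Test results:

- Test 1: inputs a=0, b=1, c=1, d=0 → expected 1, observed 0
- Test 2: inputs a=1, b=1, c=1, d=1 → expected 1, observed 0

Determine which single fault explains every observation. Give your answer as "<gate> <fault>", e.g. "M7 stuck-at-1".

Fault-free values for test 1 (a=0, b=1, c=1, d=0): M1=0, M2=1, M3=0, M4=1, M5=1, M6=0, M7=1, giving Y=1. Observed 0.
Test 1: faults giving observed 0 are {M5 stuck-at-0, M6 stuck-at-1, M7 stuck-at-0}.
Test 2 (a=1, b=1, c=1, d=1): fault-free M1=1, M2=0, M3=0, M4=0, M5=0, M6=1, M7=1 → 1; observed 0. Eliminates M5 stuck-at-0, M6 stuck-at-1.
Only M7 stuck-at-0 is consistent with every test.

M7 stuck-at-0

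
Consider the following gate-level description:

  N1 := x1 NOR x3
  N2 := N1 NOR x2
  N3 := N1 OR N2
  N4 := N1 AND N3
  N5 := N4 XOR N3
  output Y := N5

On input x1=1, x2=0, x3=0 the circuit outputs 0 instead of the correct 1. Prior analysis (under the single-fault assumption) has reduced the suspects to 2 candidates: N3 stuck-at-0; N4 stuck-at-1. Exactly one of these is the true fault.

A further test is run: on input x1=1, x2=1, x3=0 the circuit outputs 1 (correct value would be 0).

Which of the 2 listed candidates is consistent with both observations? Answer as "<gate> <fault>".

Evaluate each candidate on input x1=1, x2=1, x3=0:
  N3 stuck-at-0: N1=0, N2=0, N3=0 [stuck-at-0], N4=0, N5=0 → 0 — eliminated
  N4 stuck-at-1: N1=0, N2=0, N3=0, N4=1 [stuck-at-1], N5=1 → 1 — matches
Only N4 stuck-at-1 reproduces the observed 1.

N4 stuck-at-1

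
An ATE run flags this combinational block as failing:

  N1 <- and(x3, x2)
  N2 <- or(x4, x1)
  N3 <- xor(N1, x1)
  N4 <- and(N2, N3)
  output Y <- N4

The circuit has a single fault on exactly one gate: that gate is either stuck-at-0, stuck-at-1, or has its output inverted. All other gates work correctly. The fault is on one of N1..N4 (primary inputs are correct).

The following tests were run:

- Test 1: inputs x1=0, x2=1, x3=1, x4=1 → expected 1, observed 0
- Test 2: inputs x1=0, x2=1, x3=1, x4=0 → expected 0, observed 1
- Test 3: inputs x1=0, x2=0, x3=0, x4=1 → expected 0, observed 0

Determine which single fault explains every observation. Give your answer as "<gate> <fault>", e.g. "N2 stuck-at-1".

Fault-free values for test 1 (x1=0, x2=1, x3=1, x4=1): N1=1, N2=1, N3=1, N4=1, giving Y=1. Observed 0.
Test 1: faults giving observed 0 are {N1 stuck-at-0, N1 inverted output, N2 stuck-at-0, N2 inverted output, N3 stuck-at-0, N3 inverted output, N4 stuck-at-0, N4 inverted output}.
Test 2 (x1=0, x2=1, x3=1, x4=0): fault-free N1=1, N2=0, N3=1, N4=0 → 0; observed 1. Eliminates N1 stuck-at-0, N1 inverted output, N2 stuck-at-0, N3 stuck-at-0, N3 inverted output, N4 stuck-at-0.
Test 3 (x1=0, x2=0, x3=0, x4=1): fault-free N1=0, N2=1, N3=0, N4=0 → 0; observed 0. Eliminates N4 inverted output.
Only N2 inverted output is consistent with every test.

N2 inverted output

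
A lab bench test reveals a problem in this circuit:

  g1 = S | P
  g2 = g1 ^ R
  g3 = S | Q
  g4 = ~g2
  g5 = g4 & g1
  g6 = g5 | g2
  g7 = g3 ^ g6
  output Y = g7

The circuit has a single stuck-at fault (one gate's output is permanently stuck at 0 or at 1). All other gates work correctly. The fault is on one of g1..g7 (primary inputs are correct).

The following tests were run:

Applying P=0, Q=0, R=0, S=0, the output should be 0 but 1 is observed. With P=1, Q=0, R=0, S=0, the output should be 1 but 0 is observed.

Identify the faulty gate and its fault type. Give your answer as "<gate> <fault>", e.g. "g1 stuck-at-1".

Fault-free values for test 1 (P=0, Q=0, R=0, S=0): g1=0, g2=0, g3=0, g4=1, g5=0, g6=0, g7=0, giving Y=0. Observed 1.
Test 1: faults giving observed 1 are {g1 stuck-at-1, g2 stuck-at-1, g3 stuck-at-1, g5 stuck-at-1, g6 stuck-at-1, g7 stuck-at-1}.
Test 2 (P=1, Q=0, R=0, S=0): fault-free g1=1, g2=1, g3=0, g4=0, g5=0, g6=1, g7=1 → 1; observed 0. Eliminates g1 stuck-at-1, g2 stuck-at-1, g5 stuck-at-1, g6 stuck-at-1, g7 stuck-at-1.
Only g3 stuck-at-1 is consistent with every test.

g3 stuck-at-1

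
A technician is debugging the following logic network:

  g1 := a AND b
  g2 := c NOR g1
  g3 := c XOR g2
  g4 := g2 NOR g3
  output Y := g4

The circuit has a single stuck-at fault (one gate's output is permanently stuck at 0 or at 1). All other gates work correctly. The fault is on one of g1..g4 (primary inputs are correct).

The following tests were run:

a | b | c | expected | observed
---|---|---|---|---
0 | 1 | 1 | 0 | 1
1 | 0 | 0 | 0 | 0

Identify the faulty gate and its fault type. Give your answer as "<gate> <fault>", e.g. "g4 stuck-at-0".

Fault-free values for test 1 (a=0, b=1, c=1): g1=0, g2=0, g3=1, g4=0, giving Y=0. Observed 1.
Test 1: faults giving observed 1 are {g3 stuck-at-0, g4 stuck-at-1}.
Test 2 (a=1, b=0, c=0): fault-free g1=0, g2=1, g3=1, g4=0 → 0; observed 0. Eliminates g4 stuck-at-1.
Only g3 stuck-at-0 is consistent with every test.

g3 stuck-at-0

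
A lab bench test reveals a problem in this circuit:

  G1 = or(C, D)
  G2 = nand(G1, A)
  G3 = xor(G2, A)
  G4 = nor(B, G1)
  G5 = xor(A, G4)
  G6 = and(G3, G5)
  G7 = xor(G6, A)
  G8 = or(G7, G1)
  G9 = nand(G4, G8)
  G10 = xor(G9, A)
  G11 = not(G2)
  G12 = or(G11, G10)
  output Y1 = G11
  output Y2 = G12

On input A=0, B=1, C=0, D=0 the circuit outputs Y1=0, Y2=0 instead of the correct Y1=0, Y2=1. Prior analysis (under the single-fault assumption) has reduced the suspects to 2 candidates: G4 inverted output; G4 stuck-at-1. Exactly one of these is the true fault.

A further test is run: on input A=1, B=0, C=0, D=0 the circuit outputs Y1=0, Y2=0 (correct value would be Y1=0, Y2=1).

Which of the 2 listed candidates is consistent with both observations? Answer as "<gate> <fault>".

Evaluate each candidate on input A=1, B=0, C=0, D=0:
  G4 inverted output: G1=0, G2=1, G3=0, G4=0 [inverted output], G5=1, G6=0, G7=1, G8=1, G9=1, G10=0, G11=0, G12=0 → Y1=0, Y2=0 — matches
  G4 stuck-at-1: G1=0, G2=1, G3=0, G4=1 [stuck-at-1], G5=0, G6=0, G7=1, G8=1, G9=0, G10=1, G11=0, G12=1 → Y1=0, Y2=1 — eliminated
Only G4 inverted output reproduces the observed Y1=0, Y2=0.

G4 inverted output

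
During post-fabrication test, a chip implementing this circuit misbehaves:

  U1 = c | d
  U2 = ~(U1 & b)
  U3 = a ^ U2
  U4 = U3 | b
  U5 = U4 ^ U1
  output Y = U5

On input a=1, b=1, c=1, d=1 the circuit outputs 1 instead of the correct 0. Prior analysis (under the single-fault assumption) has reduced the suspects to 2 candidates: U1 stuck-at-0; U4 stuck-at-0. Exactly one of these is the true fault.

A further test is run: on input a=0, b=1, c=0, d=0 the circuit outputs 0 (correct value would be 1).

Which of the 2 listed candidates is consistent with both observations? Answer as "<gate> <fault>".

U4 stuck-at-0

Evaluate each candidate on input a=0, b=1, c=0, d=0:
  U1 stuck-at-0: U1=0 [stuck-at-0], U2=1, U3=1, U4=1, U5=1 → 1 — eliminated
  U4 stuck-at-0: U1=0, U2=1, U3=1, U4=0 [stuck-at-0], U5=0 → 0 — matches
Only U4 stuck-at-0 reproduces the observed 0.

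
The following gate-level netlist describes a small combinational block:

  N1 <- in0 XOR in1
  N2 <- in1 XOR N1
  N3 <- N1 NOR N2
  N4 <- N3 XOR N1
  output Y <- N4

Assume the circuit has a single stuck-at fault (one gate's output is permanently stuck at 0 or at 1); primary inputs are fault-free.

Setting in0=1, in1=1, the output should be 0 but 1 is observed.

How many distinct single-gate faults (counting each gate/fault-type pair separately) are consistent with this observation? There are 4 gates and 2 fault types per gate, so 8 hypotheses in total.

Fault-free: N1=0, N2=1, N3=0, N4=0 → 0. Observed 1.
  N1 stuck-at-0: output 0 ✗
  N1 stuck-at-1: output 1 ✓
  N2 stuck-at-0: output 1 ✓
  N2 stuck-at-1: output 0 ✗
  N3 stuck-at-0: output 0 ✗
  N3 stuck-at-1: output 1 ✓
  N4 stuck-at-0: output 0 ✗
  N4 stuck-at-1: output 1 ✓
Consistent faults: {N1 stuck-at-1, N2 stuck-at-0, N3 stuck-at-1, N4 stuck-at-1} — 4 in all.

4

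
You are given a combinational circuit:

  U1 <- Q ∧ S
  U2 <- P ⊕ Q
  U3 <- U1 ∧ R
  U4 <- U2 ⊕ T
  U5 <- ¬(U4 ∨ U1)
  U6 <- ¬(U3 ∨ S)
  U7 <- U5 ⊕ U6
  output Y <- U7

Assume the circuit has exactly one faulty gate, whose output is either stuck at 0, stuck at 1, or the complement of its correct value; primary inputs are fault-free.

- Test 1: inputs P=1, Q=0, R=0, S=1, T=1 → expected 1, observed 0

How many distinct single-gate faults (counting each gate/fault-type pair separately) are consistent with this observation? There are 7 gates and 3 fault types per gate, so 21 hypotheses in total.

Fault-free: U1=0, U2=1, U3=0, U4=0, U5=1, U6=0, U7=1 → 1. Observed 0.
  U1: stuck-at-1, inverted output ✓; others ✗
  U2: stuck-at-0, inverted output ✓; others ✗
  U3: none of the 3 fault types match ✗
  U4: stuck-at-1, inverted output ✓; others ✗
  U5: stuck-at-0, inverted output ✓; others ✗
  U6: stuck-at-1, inverted output ✓; others ✗
  U7: stuck-at-0, inverted output ✓; others ✗
Consistent faults: {U1 stuck-at-1, U1 inverted output, U2 stuck-at-0, U2 inverted output, U4 stuck-at-1, U4 inverted output, U5 stuck-at-0, U5 inverted output, U6 stuck-at-1, U6 inverted output, U7 stuck-at-0, U7 inverted output} — 12 in all.

12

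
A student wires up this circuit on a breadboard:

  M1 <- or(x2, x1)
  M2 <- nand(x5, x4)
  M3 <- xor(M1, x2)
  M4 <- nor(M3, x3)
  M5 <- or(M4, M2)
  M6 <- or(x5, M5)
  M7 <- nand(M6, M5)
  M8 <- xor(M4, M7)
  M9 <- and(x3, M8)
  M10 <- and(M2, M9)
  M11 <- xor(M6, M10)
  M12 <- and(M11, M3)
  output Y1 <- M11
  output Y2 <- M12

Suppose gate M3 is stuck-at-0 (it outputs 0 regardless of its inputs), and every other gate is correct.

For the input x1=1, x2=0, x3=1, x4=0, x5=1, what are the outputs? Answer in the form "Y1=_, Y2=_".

Y1=1, Y2=0

Propagate with M3 forced: M1=1, M2=1, M3=0 [stuck-at-0], M4=0, M5=1, M6=1, M7=0, M8=0, M9=0, M10=0, M11=1, M12=0.
So the outputs are Y1=1, Y2=0. (Without the fault they would be Y1=1, Y2=1.)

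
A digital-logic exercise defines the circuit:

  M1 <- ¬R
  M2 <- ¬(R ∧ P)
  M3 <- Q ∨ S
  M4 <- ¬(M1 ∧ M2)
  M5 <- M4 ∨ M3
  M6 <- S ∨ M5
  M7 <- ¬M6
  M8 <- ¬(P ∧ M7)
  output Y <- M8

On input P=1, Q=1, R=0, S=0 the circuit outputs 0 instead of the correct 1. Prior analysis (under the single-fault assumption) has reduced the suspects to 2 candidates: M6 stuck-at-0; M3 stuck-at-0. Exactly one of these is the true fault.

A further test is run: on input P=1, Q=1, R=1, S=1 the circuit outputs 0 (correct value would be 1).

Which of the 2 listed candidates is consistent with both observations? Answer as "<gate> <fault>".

M6 stuck-at-0

Evaluate each candidate on input P=1, Q=1, R=1, S=1:
  M6 stuck-at-0: M1=0, M2=0, M3=1, M4=1, M5=1, M6=0 [stuck-at-0], M7=1, M8=0 → 0 — matches
  M3 stuck-at-0: M1=0, M2=0, M3=0 [stuck-at-0], M4=1, M5=1, M6=1, M7=0, M8=1 → 1 — eliminated
Only M6 stuck-at-0 reproduces the observed 0.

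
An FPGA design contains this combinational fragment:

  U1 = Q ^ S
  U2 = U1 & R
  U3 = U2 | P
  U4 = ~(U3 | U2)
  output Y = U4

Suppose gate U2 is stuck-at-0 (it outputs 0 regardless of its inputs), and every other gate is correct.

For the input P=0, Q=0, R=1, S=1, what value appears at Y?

Propagate with U2 forced: U1=1, U2=0 [stuck-at-0], U3=0, U4=1.
So Y = 1. (Without the fault it would be 0.)

1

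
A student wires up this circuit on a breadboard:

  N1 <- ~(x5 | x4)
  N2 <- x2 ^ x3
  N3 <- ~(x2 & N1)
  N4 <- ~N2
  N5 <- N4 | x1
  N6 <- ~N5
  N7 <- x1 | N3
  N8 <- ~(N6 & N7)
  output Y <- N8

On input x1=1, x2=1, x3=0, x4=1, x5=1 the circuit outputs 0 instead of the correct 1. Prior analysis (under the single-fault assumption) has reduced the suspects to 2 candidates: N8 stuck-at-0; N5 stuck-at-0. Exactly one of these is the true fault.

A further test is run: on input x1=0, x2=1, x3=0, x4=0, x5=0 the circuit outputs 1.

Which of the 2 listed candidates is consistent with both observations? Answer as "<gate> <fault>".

Evaluate each candidate on input x1=0, x2=1, x3=0, x4=0, x5=0:
  N8 stuck-at-0: N1=1, N2=1, N3=0, N4=0, N5=0, N6=1, N7=0, N8=0 [stuck-at-0] → 0 — eliminated
  N5 stuck-at-0: N1=1, N2=1, N3=0, N4=0, N5=0 [stuck-at-0], N6=1, N7=0, N8=1 → 1 — matches
Only N5 stuck-at-0 reproduces the observed 1.

N5 stuck-at-0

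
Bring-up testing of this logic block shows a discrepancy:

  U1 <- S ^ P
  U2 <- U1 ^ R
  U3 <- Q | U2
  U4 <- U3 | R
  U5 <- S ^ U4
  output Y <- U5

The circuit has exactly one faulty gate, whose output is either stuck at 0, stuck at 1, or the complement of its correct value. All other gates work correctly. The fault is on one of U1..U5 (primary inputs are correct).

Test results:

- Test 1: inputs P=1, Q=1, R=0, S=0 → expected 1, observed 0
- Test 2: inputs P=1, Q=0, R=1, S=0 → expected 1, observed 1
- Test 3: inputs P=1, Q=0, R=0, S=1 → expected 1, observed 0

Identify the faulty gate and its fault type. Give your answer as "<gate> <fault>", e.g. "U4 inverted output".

Fault-free values for test 1 (P=1, Q=1, R=0, S=0): U1=1, U2=1, U3=1, U4=1, U5=1, giving Y=1. Observed 0.
Test 1: faults giving observed 0 are {U3 stuck-at-0, U3 inverted output, U4 stuck-at-0, U4 inverted output, U5 stuck-at-0, U5 inverted output}.
Test 2 (P=1, Q=0, R=1, S=0): fault-free U1=1, U2=0, U3=0, U4=1, U5=1 → 1; observed 1. Eliminates U4 stuck-at-0, U4 inverted output, U5 stuck-at-0, U5 inverted output.
Test 3 (P=1, Q=0, R=0, S=1): fault-free U1=0, U2=0, U3=0, U4=0, U5=1 → 1; observed 0. Eliminates U3 stuck-at-0.
Only U3 inverted output is consistent with every test.

U3 inverted output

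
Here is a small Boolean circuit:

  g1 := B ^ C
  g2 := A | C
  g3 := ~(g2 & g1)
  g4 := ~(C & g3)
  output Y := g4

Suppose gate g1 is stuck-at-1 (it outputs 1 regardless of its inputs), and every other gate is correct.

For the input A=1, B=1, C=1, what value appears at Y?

Propagate with g1 forced: g1=1 [stuck-at-1], g2=1, g3=0, g4=1.
So Y = 1. (Without the fault it would be 0.)

1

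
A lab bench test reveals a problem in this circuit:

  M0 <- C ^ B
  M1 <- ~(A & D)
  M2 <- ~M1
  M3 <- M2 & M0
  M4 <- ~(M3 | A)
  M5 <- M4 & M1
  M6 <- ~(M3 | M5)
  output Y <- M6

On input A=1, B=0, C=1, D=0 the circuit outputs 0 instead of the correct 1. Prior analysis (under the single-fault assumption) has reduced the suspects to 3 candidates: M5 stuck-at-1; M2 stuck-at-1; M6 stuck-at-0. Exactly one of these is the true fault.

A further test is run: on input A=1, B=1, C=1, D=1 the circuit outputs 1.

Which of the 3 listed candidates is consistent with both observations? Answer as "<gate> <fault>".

Evaluate each candidate on input A=1, B=1, C=1, D=1:
  M5 stuck-at-1: M0=0, M1=0, M2=1, M3=0, M4=0, M5=1 [stuck-at-1], M6=0 → 0 — eliminated
  M2 stuck-at-1: M0=0, M1=0, M2=1 [stuck-at-1], M3=0, M4=0, M5=0, M6=1 → 1 — matches
  M6 stuck-at-0: M0=0, M1=0, M2=1, M3=0, M4=0, M5=0, M6=0 [stuck-at-0] → 0 — eliminated
Only M2 stuck-at-1 reproduces the observed 1.

M2 stuck-at-1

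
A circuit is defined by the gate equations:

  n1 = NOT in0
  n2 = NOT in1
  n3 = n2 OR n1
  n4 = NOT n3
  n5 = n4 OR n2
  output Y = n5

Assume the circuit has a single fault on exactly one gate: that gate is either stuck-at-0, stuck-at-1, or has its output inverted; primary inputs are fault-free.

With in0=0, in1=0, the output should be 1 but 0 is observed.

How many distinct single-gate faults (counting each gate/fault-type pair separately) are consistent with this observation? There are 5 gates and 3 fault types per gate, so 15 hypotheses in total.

Fault-free: n1=1, n2=1, n3=1, n4=0, n5=1 → 1. Observed 0.
  n1: none of the 3 fault types match ✗
  n2: stuck-at-0, inverted output ✓; others ✗
  n3: none of the 3 fault types match ✗
  n4: none of the 3 fault types match ✗
  n5: stuck-at-0, inverted output ✓; others ✗
Consistent faults: {n2 stuck-at-0, n2 inverted output, n5 stuck-at-0, n5 inverted output} — 4 in all.

4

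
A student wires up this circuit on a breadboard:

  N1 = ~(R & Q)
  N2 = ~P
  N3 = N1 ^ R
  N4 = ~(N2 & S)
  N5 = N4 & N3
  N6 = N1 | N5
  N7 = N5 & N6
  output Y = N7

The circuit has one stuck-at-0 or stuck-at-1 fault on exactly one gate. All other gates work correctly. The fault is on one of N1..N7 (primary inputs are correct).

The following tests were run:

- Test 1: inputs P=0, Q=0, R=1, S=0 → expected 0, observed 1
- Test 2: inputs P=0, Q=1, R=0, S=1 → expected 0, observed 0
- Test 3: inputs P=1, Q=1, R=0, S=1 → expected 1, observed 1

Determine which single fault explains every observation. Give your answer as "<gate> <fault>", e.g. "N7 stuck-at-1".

N3 stuck-at-1

Fault-free values for test 1 (P=0, Q=0, R=1, S=0): N1=1, N2=1, N3=0, N4=1, N5=0, N6=1, N7=0, giving Y=0. Observed 1.
Test 1: faults giving observed 1 are {N1 stuck-at-0, N3 stuck-at-1, N5 stuck-at-1, N7 stuck-at-1}.
Test 2 (P=0, Q=1, R=0, S=1): fault-free N1=1, N2=1, N3=1, N4=0, N5=0, N6=1, N7=0 → 0; observed 0. Eliminates N5 stuck-at-1, N7 stuck-at-1.
Test 3 (P=1, Q=1, R=0, S=1): fault-free N1=1, N2=0, N3=1, N4=1, N5=1, N6=1, N7=1 → 1; observed 1. Eliminates N1 stuck-at-0.
Only N3 stuck-at-1 is consistent with every test.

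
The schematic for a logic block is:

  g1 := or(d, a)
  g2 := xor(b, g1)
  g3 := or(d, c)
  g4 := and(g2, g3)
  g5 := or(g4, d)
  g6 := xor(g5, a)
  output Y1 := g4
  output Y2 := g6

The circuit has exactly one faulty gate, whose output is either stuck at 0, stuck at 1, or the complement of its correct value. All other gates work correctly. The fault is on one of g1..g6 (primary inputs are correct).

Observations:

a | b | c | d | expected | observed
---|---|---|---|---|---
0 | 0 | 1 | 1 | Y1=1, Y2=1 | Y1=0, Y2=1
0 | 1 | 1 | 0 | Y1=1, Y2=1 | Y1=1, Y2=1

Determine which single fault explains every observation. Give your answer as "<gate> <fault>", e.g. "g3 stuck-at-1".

g1 stuck-at-0

Fault-free values for test 1 (a=0, b=0, c=1, d=1): g1=1, g2=1, g3=1, g4=1, g5=1, g6=1, giving Y1=1, Y2=1. Observed Y1=0, Y2=1.
Test 1: faults giving observed Y1=0, Y2=1 are {g1 stuck-at-0, g1 inverted output, g2 stuck-at-0, g2 inverted output, g3 stuck-at-0, g3 inverted output, g4 stuck-at-0, g4 inverted output}.
Test 2 (a=0, b=1, c=1, d=0): fault-free g1=0, g2=1, g3=1, g4=1, g5=1, g6=1 → Y1=1, Y2=1; observed Y1=1, Y2=1. Eliminates g1 inverted output, g2 stuck-at-0, g2 inverted output, g3 stuck-at-0, g3 inverted output, g4 stuck-at-0, g4 inverted output.
Only g1 stuck-at-0 is consistent with every test.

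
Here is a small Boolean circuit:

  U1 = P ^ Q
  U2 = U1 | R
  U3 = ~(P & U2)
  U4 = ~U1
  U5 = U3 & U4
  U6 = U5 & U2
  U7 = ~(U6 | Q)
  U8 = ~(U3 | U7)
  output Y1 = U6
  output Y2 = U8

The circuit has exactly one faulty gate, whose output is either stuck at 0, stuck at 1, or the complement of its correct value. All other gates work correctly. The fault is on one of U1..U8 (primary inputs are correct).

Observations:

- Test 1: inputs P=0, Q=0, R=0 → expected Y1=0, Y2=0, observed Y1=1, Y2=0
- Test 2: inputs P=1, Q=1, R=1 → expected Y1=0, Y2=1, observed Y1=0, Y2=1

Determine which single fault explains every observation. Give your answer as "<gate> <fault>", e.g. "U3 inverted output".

U2 stuck-at-1

Fault-free values for test 1 (P=0, Q=0, R=0): U1=0, U2=0, U3=1, U4=1, U5=1, U6=0, U7=1, U8=0, giving Y1=0, Y2=0. Observed Y1=1, Y2=0.
Test 1: faults giving observed Y1=1, Y2=0 are {U2 stuck-at-1, U2 inverted output, U6 stuck-at-1, U6 inverted output}.
Test 2 (P=1, Q=1, R=1): fault-free U1=0, U2=1, U3=0, U4=1, U5=0, U6=0, U7=0, U8=1 → Y1=0, Y2=1; observed Y1=0, Y2=1. Eliminates U2 inverted output, U6 stuck-at-1, U6 inverted output.
Only U2 stuck-at-1 is consistent with every test.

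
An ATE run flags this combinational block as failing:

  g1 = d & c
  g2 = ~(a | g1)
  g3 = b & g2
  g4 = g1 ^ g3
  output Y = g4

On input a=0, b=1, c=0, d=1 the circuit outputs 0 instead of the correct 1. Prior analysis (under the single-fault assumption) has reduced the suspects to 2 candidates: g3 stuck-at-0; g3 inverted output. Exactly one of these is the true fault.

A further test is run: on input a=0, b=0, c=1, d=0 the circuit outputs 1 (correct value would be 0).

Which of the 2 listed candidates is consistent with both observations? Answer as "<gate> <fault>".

Evaluate each candidate on input a=0, b=0, c=1, d=0:
  g3 stuck-at-0: g1=0, g2=1, g3=0 [stuck-at-0], g4=0 → 0 — eliminated
  g3 inverted output: g1=0, g2=1, g3=1 [inverted output], g4=1 → 1 — matches
Only g3 inverted output reproduces the observed 1.

g3 inverted output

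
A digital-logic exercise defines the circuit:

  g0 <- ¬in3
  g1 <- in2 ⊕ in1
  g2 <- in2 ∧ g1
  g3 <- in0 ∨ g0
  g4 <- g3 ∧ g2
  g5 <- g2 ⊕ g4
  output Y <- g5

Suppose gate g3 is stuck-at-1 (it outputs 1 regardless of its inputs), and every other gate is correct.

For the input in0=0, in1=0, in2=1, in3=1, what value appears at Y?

Propagate with g3 forced: g0=0, g1=1, g2=1, g3=1 [stuck-at-1], g4=1, g5=0.
So Y = 0. (Without the fault it would be 1.)

0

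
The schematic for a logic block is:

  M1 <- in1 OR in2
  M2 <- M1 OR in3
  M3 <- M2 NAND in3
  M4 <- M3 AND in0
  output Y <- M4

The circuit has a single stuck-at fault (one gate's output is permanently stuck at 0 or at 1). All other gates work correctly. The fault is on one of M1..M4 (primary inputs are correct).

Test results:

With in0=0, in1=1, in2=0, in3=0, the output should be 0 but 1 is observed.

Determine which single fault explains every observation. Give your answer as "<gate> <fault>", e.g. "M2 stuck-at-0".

Fault-free values for test 1 (in0=0, in1=1, in2=0, in3=0): M1=1, M2=1, M3=1, M4=0, giving Y=0. Observed 1.
Test 1: faults giving observed 1 are {M4 stuck-at-1}.
Only M4 stuck-at-1 is consistent with every test.

M4 stuck-at-1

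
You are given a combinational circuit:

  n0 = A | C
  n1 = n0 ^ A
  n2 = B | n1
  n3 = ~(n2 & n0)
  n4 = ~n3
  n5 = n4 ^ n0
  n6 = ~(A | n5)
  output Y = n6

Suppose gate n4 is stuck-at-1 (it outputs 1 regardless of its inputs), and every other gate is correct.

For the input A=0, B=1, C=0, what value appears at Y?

Propagate with n4 forced: n0=0, n1=0, n2=1, n3=1, n4=1 [stuck-at-1], n5=1, n6=0.
So Y = 0. (Without the fault it would be 1.)

0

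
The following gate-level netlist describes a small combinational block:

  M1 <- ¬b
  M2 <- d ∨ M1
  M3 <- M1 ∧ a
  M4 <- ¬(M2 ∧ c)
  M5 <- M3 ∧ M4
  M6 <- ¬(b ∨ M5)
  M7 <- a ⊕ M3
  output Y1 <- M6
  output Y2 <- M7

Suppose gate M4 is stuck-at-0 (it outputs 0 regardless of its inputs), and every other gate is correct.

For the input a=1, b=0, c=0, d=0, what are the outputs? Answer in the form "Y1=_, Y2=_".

Y1=1, Y2=0

Propagate with M4 forced: M1=1, M2=1, M3=1, M4=0 [stuck-at-0], M5=0, M6=1, M7=0.
So the outputs are Y1=1, Y2=0. (Without the fault they would be Y1=0, Y2=0.)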